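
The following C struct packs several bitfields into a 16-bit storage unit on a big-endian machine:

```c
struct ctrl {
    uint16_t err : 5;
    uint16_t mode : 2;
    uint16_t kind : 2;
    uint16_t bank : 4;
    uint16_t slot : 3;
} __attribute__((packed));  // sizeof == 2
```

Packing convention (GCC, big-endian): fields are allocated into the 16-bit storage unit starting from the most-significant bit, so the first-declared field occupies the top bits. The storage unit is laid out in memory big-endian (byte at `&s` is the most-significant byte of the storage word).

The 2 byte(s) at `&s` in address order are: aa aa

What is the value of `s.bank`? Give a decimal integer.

5

[0]=0xaa [1]=0xaa (big-endian) → word 0xaaaa
err:5 @ bit 11 → (0xaaaa>>11)&0x1f = 0x15
mode:2 @ bit 9 → (0xaaaa>>9)&0x3 = 0x1
kind:2 @ bit 7 → (0xaaaa>>7)&0x3 = 0x1
bank:4 @ bit 3 → (0xaaaa>>3)&0xf = 0x5  ←
slot:3 @ bit 0 → (0xaaaa>>0)&0x7 = 0x2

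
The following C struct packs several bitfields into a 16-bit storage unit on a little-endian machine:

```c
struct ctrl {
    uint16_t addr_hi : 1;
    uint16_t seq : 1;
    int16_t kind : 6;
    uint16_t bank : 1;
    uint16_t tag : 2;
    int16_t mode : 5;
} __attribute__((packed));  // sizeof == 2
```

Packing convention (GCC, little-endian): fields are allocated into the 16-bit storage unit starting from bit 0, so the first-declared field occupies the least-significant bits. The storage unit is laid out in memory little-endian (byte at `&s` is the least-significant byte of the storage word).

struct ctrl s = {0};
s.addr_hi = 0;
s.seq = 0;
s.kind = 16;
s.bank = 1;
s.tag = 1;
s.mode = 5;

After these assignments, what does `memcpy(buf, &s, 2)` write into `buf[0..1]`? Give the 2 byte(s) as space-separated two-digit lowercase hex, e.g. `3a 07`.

[0+:1] addr_hi=0 & 0x1 = 0x0; word=0x0000
[1+:1] seq=0 & 0x1 = 0x0; word=0x0000
[2+:6] kind=16 & 0x3f = 0x10; word=0x0040
[8+:1] bank=1 & 0x1 = 0x1; word=0x0140
[9+:2] tag=1 & 0x3 = 0x1; word=0x0340
[11+:5] mode=5 & 0x1f = 0x5; word=0x2b40
word = 0x2b40 → little-endian bytes:
  [0]=0x40  [1]=0x2b

40 2b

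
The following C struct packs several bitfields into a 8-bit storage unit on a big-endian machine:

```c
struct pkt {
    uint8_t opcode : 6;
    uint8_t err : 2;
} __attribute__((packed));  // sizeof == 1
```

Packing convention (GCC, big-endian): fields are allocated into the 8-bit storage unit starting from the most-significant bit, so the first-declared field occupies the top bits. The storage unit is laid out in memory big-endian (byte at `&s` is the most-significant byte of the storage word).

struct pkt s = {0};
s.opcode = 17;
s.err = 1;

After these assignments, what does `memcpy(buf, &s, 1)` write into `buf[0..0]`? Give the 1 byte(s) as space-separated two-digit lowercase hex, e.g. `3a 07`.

45

opcode:6 = 17 → 0x11 << 2 → word 0x44
err:2 = 1 → 0x1 << 0 → word 0x45
word = 0x45 → big-endian bytes:
  [0]=0x45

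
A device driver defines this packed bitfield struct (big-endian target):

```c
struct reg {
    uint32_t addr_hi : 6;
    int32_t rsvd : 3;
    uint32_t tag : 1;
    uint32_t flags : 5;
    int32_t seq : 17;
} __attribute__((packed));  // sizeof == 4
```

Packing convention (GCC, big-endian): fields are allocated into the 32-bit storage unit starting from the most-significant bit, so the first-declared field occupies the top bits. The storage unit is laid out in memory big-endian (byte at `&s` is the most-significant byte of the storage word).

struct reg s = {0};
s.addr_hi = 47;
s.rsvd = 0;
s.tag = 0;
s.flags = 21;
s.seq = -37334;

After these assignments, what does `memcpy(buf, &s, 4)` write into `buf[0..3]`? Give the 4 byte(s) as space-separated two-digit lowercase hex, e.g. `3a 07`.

bc 2b 6e 2a

addr_hi:6 = 47 → 0x2f << 26 → word 0xbc000000
rsvd:3 = 0 → 0x0 << 23 → word 0xbc000000
tag:1 = 0 → 0x0 << 22 → word 0xbc000000
flags:5 = 21 → 0x15 << 17 → word 0xbc2a0000
seq:17 = -37334 → 0x16e2a << 0 → word 0xbc2b6e2a
word = 0xbc2b6e2a → big-endian bytes:
  [0]=0xbc  [1]=0x2b  [2]=0x6e  [3]=0x2a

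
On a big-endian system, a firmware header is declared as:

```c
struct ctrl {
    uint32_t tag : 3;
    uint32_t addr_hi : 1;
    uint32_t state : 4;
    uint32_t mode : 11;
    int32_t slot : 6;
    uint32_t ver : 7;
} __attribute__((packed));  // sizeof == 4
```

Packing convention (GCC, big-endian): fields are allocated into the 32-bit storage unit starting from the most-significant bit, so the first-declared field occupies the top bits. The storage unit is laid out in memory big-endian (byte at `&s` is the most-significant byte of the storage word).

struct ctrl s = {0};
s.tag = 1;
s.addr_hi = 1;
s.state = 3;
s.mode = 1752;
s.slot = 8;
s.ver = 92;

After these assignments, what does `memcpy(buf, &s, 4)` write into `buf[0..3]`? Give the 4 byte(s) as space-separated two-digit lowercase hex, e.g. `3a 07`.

33 db 04 5c

[29+:3] tag=1 & 0x7 = 0x1; word=0x20000000
[28+:1] addr_hi=1 & 0x1 = 0x1; word=0x30000000
[24+:4] state=3 & 0xf = 0x3; word=0x33000000
[13+:11] mode=1752 & 0x7ff = 0x6d8; word=0x33db0000
[7+:6] slot=8 & 0x3f = 0x8; word=0x33db0400
[0+:7] ver=92 & 0x7f = 0x5c; word=0x33db045c
word = 0x33db045c → big-endian bytes:
  [0]=0x33  [1]=0xdb  [2]=0x04  [3]=0x5c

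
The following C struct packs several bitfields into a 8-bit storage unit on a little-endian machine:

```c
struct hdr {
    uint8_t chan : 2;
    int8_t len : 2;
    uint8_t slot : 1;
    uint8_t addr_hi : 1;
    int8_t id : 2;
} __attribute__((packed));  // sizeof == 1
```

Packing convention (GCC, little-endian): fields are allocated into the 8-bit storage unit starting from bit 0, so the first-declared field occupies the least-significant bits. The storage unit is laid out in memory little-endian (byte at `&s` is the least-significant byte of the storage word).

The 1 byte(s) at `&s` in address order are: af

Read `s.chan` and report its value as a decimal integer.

[0]=0xaf (little-endian) → word 0xaf
chan [0+:2] = (word>>0) & 0x3 = 3  ←
len [2+:2] = (word>>2) & 0x3 = 3
slot [4+:1] = (word>>4) & 0x1 = 0
addr_hi [5+:1] = (word>>5) & 0x1 = 1
id [6+:2] = (word>>6) & 0x3 = 2

3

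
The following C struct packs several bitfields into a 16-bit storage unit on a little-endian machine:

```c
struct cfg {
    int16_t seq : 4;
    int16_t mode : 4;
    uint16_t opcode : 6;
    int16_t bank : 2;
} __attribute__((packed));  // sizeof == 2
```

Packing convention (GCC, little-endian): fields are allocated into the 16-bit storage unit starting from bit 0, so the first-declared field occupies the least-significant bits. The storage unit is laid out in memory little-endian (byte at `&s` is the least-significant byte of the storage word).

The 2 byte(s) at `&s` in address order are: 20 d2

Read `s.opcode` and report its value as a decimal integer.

[0]=0x20 [1]=0xd2 (little-endian) → word 0xd220
seq [0+:4] = (word>>0) & 0xf = 0
mode [4+:4] = (word>>4) & 0xf = 2
opcode [8+:6] = (word>>8) & 0x3f = 18  ←
bank [14+:2] = (word>>14) & 0x3 = 3

18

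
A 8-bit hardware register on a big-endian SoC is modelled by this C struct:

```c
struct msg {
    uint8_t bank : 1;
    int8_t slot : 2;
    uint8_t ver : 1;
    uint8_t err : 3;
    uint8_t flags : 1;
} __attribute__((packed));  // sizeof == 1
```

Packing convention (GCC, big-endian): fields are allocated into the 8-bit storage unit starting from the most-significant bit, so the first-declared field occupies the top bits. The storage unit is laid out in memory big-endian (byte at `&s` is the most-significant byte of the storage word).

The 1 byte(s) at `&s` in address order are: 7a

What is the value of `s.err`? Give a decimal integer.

[0]=0x7a (big-endian) → word 0x7a
bank [7+:1] = (word>>7) & 0x1 = 0
slot [5+:2] = (word>>5) & 0x3 = 3
ver [4+:1] = (word>>4) & 0x1 = 1
err [1+:3] = (word>>1) & 0x7 = 5  ←
flags [0+:1] = (word>>0) & 0x1 = 0

5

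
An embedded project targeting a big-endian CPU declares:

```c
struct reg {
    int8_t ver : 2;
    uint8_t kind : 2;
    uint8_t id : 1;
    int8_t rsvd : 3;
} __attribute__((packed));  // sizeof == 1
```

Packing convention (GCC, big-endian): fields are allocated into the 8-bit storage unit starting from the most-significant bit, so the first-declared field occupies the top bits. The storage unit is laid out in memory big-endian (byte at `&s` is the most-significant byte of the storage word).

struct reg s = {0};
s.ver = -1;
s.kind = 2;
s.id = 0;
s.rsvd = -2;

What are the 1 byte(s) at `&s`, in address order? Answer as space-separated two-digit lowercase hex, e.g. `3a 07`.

e6

ver (2b) val=-1 bits=0x3 at bit 6: 0xc0
kind (2b) val=2 bits=0x2 at bit 4: 0xe0
id (1b) val=0 bits=0x0 at bit 3: 0xe0
rsvd (3b) val=-2 bits=0x6 at bit 0: 0xe6
word = 0xe6 → big-endian bytes:
  [0]=0xe6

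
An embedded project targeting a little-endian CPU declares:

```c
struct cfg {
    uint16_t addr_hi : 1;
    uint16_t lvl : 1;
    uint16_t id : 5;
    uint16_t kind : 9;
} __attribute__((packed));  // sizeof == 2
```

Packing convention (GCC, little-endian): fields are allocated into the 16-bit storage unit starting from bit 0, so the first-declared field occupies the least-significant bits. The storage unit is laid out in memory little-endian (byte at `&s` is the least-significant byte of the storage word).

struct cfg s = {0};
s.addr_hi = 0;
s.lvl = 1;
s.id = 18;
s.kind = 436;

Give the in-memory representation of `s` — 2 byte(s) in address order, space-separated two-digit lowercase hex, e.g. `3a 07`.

4a da

addr_hi (1b) val=0 bits=0x0 at bit 0: 0x0000
lvl (1b) val=1 bits=0x1 at bit 1: 0x0002
id (5b) val=18 bits=0x12 at bit 2: 0x004a
kind (9b) val=436 bits=0x1b4 at bit 7: 0xda4a
word = 0xda4a → little-endian bytes:
  [0]=0x4a  [1]=0xda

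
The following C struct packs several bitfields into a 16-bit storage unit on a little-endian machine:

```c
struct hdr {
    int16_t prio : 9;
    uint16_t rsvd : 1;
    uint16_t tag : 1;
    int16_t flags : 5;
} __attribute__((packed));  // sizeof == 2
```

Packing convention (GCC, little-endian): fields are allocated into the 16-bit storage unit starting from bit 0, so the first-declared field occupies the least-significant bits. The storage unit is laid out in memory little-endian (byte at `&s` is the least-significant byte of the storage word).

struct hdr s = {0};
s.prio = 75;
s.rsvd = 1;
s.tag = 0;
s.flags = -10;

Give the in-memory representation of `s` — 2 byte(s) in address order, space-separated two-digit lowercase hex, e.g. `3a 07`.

4b b2

prio:9 = 75 → 0x4b << 0 → word 0x004b
rsvd:1 = 1 → 0x1 << 9 → word 0x024b
tag:1 = 0 → 0x0 << 10 → word 0x024b
flags:5 = -10 → 0x16 << 11 → word 0xb24b
word = 0xb24b → little-endian bytes:
  [0]=0x4b  [1]=0xb2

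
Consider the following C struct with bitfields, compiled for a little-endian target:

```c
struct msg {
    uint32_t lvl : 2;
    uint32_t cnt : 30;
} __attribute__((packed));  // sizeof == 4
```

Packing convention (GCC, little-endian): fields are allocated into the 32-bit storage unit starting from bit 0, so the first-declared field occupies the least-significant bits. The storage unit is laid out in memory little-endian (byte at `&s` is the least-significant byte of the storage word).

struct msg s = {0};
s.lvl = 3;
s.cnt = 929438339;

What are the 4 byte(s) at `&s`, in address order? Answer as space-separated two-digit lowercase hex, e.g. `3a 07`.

lvl:2 = 3 → 0x3 << 0 → word 0x00000003
cnt:30 = 929438339 → 0x37661a83 << 2 → word 0xdd986a0f
word = 0xdd986a0f → little-endian bytes:
  [0]=0x0f  [1]=0x6a  [2]=0x98  [3]=0xdd

0f 6a 98 dd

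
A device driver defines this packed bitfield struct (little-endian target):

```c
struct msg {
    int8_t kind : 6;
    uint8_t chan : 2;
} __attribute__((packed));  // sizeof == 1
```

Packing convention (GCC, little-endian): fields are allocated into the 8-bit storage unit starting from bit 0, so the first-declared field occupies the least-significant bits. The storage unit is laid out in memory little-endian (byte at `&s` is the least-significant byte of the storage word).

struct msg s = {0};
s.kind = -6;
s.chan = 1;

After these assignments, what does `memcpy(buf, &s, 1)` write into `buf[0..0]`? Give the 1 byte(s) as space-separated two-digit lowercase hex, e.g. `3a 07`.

[0+:6] kind=-6 & 0x3f = 0x3a; word=0x3a
[6+:2] chan=1 & 0x3 = 0x1; word=0x7a
word = 0x7a → little-endian bytes:
  [0]=0x7a

7a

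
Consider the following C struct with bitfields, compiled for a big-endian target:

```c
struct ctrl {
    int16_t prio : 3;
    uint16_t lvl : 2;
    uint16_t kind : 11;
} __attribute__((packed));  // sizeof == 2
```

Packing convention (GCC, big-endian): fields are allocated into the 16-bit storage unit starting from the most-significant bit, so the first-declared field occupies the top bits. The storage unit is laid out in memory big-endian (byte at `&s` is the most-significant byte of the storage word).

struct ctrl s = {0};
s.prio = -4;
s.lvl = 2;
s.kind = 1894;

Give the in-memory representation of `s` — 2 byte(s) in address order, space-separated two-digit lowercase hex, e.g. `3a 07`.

[13+:3] prio=-4 & 0x7 = 0x4; word=0x8000
[11+:2] lvl=2 & 0x3 = 0x2; word=0x9000
[0+:11] kind=1894 & 0x7ff = 0x766; word=0x9766
word = 0x9766 → big-endian bytes:
  [0]=0x97  [1]=0x66

97 66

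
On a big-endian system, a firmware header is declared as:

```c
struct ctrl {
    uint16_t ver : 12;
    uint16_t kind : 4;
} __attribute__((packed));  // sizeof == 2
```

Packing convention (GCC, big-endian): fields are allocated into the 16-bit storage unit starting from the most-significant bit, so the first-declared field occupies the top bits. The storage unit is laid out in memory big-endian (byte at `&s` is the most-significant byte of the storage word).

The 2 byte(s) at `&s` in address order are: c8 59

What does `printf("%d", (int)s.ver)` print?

[0]=0xc8 [1]=0x59 (big-endian) → word 0xc859
ver:12 @ bit 4 → (0xc859>>4)&0xfff = 0xc85  ←
kind:4 @ bit 0 → (0xc859>>0)&0xf = 0x9

3205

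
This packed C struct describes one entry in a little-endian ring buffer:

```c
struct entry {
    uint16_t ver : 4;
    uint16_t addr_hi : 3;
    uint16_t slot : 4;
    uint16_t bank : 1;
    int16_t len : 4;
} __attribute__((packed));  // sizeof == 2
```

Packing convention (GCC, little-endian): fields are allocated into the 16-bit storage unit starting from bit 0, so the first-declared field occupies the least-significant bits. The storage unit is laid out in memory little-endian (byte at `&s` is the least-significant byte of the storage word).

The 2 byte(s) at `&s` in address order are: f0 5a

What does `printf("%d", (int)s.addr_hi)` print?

7

[0]=0xf0 [1]=0x5a (little-endian) → word 0x5af0
ver [0+:4] = (word>>0) & 0xf = 0
addr_hi [4+:3] = (word>>4) & 0x7 = 7  ←
slot [7+:4] = (word>>7) & 0xf = 5
bank [11+:1] = (word>>11) & 0x1 = 1
len [12+:4] = (word>>12) & 0xf = 5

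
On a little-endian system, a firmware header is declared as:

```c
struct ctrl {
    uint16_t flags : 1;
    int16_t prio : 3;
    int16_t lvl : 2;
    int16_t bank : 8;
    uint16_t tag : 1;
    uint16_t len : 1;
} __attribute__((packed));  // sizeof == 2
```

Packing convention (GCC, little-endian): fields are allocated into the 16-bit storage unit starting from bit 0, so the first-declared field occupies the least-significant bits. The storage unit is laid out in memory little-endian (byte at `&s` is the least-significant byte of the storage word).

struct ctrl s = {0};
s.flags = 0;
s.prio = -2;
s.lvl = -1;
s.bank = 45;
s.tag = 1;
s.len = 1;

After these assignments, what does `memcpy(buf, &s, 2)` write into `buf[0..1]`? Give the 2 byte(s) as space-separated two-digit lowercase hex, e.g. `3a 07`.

7c cb

flags:1 = 0 → 0x0 << 0 → word 0x0000
prio:3 = -2 → 0x6 << 1 → word 0x000c
lvl:2 = -1 → 0x3 << 4 → word 0x003c
bank:8 = 45 → 0x2d << 6 → word 0x0b7c
tag:1 = 1 → 0x1 << 14 → word 0x4b7c
len:1 = 1 → 0x1 << 15 → word 0xcb7c
word = 0xcb7c → little-endian bytes:
  [0]=0x7c  [1]=0xcb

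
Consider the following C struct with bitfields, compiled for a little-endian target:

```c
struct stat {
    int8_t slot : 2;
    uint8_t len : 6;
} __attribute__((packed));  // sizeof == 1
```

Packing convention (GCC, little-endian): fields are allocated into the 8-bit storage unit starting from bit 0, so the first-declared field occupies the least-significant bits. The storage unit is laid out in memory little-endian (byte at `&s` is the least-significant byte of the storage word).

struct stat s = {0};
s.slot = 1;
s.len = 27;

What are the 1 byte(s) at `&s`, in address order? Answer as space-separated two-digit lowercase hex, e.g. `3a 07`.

6d

slot (2b) val=1 bits=0x1 at bit 0: 0x01
len (6b) val=27 bits=0x1b at bit 2: 0x6d
word = 0x6d → little-endian bytes:
  [0]=0x6d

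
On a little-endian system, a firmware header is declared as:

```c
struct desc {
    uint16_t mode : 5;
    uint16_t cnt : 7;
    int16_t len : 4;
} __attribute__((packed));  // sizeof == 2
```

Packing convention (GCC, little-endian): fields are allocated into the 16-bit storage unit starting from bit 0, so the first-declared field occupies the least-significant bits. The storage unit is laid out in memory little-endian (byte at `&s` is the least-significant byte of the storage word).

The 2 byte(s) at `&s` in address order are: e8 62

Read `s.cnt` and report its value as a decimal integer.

[0]=0xe8 [1]=0x62 (little-endian) → word 0x62e8
mode:5 @ bit 0 → (0x62e8>>0)&0x1f = 0x8
cnt:7 @ bit 5 → (0x62e8>>5)&0x7f = 0x17  ←
len:4 @ bit 12 → (0x62e8>>12)&0xf = 0x6

23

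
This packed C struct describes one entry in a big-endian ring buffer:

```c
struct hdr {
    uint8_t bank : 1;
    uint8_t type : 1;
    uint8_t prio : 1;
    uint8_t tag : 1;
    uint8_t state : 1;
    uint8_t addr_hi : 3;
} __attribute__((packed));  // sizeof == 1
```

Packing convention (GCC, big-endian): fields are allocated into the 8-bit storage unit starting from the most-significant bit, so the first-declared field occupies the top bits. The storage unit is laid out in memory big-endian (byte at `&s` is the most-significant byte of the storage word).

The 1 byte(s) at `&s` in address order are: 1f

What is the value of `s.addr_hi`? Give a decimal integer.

[0]=0x1f (big-endian) → word 0x1f
bank [7+:1] = (word>>7) & 0x1 = 0
type [6+:1] = (word>>6) & 0x1 = 0
prio [5+:1] = (word>>5) & 0x1 = 0
tag [4+:1] = (word>>4) & 0x1 = 1
state [3+:1] = (word>>3) & 0x1 = 1
addr_hi [0+:3] = (word>>0) & 0x7 = 7  ←

7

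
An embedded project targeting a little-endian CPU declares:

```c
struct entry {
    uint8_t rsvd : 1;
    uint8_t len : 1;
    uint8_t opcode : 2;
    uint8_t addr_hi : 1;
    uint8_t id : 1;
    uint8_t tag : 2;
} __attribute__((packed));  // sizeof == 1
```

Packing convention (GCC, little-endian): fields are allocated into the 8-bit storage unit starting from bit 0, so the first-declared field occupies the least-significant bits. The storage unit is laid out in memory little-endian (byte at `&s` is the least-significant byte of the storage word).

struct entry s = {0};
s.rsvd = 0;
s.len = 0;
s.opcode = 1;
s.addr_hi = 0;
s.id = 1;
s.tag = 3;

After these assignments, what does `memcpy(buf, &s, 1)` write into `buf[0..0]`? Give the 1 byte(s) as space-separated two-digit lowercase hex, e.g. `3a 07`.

e4

[0+:1] rsvd=0 & 0x1 = 0x0; word=0x00
[1+:1] len=0 & 0x1 = 0x0; word=0x00
[2+:2] opcode=1 & 0x3 = 0x1; word=0x04
[4+:1] addr_hi=0 & 0x1 = 0x0; word=0x04
[5+:1] id=1 & 0x1 = 0x1; word=0x24
[6+:2] tag=3 & 0x3 = 0x3; word=0xe4
word = 0xe4 → little-endian bytes:
  [0]=0xe4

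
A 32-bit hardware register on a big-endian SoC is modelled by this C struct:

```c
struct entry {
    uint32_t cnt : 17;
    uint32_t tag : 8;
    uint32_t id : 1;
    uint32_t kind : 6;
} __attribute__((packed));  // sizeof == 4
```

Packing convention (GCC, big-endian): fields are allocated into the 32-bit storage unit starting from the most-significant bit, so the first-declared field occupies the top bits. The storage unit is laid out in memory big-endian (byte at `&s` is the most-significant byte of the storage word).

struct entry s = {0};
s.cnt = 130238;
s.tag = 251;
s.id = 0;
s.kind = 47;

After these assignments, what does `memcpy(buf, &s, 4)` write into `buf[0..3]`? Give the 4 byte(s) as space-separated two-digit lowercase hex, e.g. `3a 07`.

[15+:17] cnt=130238 & 0x1ffff = 0x1fcbe; word=0xfe5f0000
[7+:8] tag=251 & 0xff = 0xfb; word=0xfe5f7d80
[6+:1] id=0 & 0x1 = 0x0; word=0xfe5f7d80
[0+:6] kind=47 & 0x3f = 0x2f; word=0xfe5f7daf
word = 0xfe5f7daf → big-endian bytes:
  [0]=0xfe  [1]=0x5f  [2]=0x7d  [3]=0xaf

fe 5f 7d af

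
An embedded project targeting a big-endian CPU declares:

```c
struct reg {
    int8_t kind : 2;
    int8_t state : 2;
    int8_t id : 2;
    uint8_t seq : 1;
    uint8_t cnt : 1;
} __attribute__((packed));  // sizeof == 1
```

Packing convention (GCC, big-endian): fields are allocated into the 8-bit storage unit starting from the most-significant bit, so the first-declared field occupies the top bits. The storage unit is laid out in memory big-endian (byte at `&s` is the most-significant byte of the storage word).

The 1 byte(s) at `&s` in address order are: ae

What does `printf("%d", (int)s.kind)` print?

[0]=0xae (big-endian) → word 0xae
kind [6+:2] = (word>>6) & 0x3 = 2  ←
state [4+:2] = (word>>4) & 0x3 = 2
id [2+:2] = (word>>2) & 0x3 = 3
seq [1+:1] = (word>>1) & 0x1 = 1
cnt [0+:1] = (word>>0) & 0x1 = 0
kind signed 2b, MSB=1: 2 - 4 = -2

-2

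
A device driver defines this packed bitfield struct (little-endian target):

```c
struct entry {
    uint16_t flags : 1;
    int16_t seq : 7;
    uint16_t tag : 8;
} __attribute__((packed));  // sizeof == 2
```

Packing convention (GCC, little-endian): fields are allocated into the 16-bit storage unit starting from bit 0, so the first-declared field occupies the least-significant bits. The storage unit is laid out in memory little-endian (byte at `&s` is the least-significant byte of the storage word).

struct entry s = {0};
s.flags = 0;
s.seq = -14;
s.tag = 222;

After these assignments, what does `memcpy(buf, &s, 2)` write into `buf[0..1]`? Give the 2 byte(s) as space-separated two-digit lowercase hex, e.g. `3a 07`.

flags (1b) val=0 bits=0x0 at bit 0: 0x0000
seq (7b) val=-14 bits=0x72 at bit 1: 0x00e4
tag (8b) val=222 bits=0xde at bit 8: 0xdee4
word = 0xdee4 → little-endian bytes:
  [0]=0xe4  [1]=0xde

e4 de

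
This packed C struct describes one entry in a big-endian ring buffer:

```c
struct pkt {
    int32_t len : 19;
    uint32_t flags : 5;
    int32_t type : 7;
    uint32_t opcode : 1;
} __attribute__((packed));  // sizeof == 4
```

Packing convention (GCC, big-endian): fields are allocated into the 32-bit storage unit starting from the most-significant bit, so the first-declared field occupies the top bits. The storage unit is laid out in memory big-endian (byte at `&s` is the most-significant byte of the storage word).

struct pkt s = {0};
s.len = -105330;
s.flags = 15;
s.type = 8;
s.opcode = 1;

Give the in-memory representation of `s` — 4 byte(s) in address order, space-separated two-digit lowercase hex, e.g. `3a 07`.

len (19b) val=-105330 bits=0x6648e at bit 13: 0xcc91c000
flags (5b) val=15 bits=0xf at bit 8: 0xcc91cf00
type (7b) val=8 bits=0x8 at bit 1: 0xcc91cf10
opcode (1b) val=1 bits=0x1 at bit 0: 0xcc91cf11
word = 0xcc91cf11 → big-endian bytes:
  [0]=0xcc  [1]=0x91  [2]=0xcf  [3]=0x11

cc 91 cf 11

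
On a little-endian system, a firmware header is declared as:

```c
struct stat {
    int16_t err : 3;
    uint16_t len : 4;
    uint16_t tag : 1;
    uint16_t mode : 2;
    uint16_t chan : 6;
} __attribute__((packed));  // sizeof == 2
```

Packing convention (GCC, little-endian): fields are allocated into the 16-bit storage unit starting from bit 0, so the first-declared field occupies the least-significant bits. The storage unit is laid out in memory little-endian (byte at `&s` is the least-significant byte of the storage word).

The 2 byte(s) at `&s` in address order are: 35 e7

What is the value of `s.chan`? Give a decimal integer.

[0]=0x35 [1]=0xe7 (little-endian) → word 0xe735
err [0+:3] = (word>>0) & 0x7 = 5
len [3+:4] = (word>>3) & 0xf = 6
tag [7+:1] = (word>>7) & 0x1 = 0
mode [8+:2] = (word>>8) & 0x3 = 3
chan [10+:6] = (word>>10) & 0x3f = 57  ←

57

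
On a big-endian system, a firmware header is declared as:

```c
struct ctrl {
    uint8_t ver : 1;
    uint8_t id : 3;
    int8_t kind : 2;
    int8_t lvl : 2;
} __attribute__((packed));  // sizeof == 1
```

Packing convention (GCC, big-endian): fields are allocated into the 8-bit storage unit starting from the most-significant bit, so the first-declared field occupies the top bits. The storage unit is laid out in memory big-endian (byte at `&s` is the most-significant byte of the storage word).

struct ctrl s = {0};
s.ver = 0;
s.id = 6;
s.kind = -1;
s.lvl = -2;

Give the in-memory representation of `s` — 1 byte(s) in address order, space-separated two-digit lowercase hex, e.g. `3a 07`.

ver (1b) val=0 bits=0x0 at bit 7: 0x00
id (3b) val=6 bits=0x6 at bit 4: 0x60
kind (2b) val=-1 bits=0x3 at bit 2: 0x6c
lvl (2b) val=-2 bits=0x2 at bit 0: 0x6e
word = 0x6e → big-endian bytes:
  [0]=0x6e

6e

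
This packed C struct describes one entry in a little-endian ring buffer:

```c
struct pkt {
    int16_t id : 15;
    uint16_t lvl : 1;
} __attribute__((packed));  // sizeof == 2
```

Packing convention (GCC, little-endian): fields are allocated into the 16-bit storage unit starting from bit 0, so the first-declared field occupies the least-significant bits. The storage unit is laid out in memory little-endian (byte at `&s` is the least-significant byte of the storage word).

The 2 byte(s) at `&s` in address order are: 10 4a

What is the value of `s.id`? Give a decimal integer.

[0]=0x10 [1]=0x4a (little-endian) → word 0x4a10
id [0+:15] = (word>>0) & 0x7fff = 18960  ←
lvl [15+:1] = (word>>15) & 0x1 = 0
id signed 15b, MSB=1: 18960 - 32768 = -13808

-13808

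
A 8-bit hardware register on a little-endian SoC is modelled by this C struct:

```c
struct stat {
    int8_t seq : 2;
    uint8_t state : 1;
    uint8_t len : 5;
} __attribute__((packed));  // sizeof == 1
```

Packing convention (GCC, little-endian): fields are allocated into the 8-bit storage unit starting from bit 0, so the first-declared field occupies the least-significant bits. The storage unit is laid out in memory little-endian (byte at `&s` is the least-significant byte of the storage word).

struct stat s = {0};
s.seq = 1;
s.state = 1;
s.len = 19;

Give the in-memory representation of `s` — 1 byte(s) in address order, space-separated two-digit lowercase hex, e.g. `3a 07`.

seq:2 = 1 → 0x1 << 0 → word 0x01
state:1 = 1 → 0x1 << 2 → word 0x05
len:5 = 19 → 0x13 << 3 → word 0x9d
word = 0x9d → little-endian bytes:
  [0]=0x9d

9d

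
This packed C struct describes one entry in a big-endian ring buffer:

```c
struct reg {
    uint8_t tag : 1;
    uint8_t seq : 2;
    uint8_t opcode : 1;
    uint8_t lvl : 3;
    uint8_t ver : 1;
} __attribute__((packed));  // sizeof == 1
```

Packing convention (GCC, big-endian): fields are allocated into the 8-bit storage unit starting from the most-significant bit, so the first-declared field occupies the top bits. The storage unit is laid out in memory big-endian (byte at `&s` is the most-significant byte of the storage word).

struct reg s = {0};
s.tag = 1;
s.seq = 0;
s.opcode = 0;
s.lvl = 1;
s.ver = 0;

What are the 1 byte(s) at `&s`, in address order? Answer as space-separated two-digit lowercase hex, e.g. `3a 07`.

82

tag (1b) val=1 bits=0x1 at bit 7: 0x80
seq (2b) val=0 bits=0x0 at bit 5: 0x80
opcode (1b) val=0 bits=0x0 at bit 4: 0x80
lvl (3b) val=1 bits=0x1 at bit 1: 0x82
ver (1b) val=0 bits=0x0 at bit 0: 0x82
word = 0x82 → big-endian bytes:
  [0]=0x82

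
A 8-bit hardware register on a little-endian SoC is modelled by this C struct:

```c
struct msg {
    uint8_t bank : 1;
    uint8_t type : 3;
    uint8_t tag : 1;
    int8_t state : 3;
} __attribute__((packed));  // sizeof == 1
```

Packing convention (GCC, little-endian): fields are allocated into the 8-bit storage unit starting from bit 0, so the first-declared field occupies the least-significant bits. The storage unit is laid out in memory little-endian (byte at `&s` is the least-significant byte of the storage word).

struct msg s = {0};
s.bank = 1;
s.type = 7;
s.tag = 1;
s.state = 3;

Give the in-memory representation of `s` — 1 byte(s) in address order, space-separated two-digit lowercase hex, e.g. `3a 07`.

7f

bank:1 = 1 → 0x1 << 0 → word 0x01
type:3 = 7 → 0x7 << 1 → word 0x0f
tag:1 = 1 → 0x1 << 4 → word 0x1f
state:3 = 3 → 0x3 << 5 → word 0x7f
word = 0x7f → little-endian bytes:
  [0]=0x7f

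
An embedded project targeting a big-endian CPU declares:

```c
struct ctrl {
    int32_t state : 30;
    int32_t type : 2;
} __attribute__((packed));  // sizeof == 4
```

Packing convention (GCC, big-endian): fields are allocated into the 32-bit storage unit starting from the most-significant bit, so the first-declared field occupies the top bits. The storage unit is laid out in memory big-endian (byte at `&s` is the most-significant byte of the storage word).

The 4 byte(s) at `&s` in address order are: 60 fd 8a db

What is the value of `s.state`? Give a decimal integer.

[0]=0x60 [1]=0xfd [2]=0x8a [3]=0xdb (big-endian) → word 0x60fd8adb
state:30 @ bit 2 → (0x60fd8adb>>2)&0x3fffffff = 0x183f62b6  ←
type:2 @ bit 0 → (0x60fd8adb>>0)&0x3 = 0x3
state signed 30b, MSB=0: value = 406807222

406807222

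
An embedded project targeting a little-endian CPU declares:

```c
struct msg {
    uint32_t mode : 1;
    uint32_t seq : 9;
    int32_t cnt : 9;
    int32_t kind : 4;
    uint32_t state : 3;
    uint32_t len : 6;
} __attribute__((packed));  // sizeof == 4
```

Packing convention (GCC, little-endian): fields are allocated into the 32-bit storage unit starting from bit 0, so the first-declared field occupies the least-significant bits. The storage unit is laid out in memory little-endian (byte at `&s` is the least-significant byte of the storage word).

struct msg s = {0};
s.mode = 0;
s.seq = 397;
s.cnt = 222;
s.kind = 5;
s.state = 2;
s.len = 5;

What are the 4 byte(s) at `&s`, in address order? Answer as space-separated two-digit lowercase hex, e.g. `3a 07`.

1a 7b 2b 15

mode:1 = 0 → 0x0 << 0 → word 0x00000000
seq:9 = 397 → 0x18d << 1 → word 0x0000031a
cnt:9 = 222 → 0xde << 10 → word 0x00037b1a
kind:4 = 5 → 0x5 << 19 → word 0x002b7b1a
state:3 = 2 → 0x2 << 23 → word 0x012b7b1a
len:6 = 5 → 0x5 << 26 → word 0x152b7b1a
word = 0x152b7b1a → little-endian bytes:
  [0]=0x1a  [1]=0x7b  [2]=0x2b  [3]=0x15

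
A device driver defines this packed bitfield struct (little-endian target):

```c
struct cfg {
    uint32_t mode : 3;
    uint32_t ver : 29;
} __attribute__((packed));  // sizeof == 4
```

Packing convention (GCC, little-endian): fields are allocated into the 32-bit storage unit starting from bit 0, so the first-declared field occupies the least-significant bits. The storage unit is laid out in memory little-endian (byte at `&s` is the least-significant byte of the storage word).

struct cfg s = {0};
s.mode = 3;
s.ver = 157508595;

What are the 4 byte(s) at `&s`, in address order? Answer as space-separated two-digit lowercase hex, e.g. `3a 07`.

9b 1f 1b 4b

mode:3 = 3 → 0x3 << 0 → word 0x00000003
ver:29 = 157508595 → 0x96363f3 << 3 → word 0x4b1b1f9b
word = 0x4b1b1f9b → little-endian bytes:
  [0]=0x9b  [1]=0x1f  [2]=0x1b  [3]=0x4b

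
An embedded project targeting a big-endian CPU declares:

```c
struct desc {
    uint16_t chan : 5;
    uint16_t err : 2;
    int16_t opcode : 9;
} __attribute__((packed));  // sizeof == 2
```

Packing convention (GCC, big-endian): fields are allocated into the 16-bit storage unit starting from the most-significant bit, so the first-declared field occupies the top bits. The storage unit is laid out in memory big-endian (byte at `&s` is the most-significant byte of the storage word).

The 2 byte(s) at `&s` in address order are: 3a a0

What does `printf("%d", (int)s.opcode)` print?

160

[0]=0x3a [1]=0xa0 (big-endian) → word 0x3aa0
chan:5 @ bit 11 → (0x3aa0>>11)&0x1f = 0x7
err:2 @ bit 9 → (0x3aa0>>9)&0x3 = 0x1
opcode:9 @ bit 0 → (0x3aa0>>0)&0x1ff = 0xa0  ←
opcode signed 9b, MSB=0: value = 160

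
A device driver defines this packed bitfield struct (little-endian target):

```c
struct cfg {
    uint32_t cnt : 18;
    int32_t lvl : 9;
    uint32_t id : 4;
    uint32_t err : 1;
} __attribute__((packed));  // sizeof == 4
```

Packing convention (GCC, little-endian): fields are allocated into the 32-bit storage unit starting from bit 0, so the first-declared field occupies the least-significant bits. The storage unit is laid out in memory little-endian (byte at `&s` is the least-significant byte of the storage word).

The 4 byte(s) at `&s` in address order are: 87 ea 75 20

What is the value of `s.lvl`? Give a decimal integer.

29

[0]=0x87 [1]=0xea [2]=0x75 [3]=0x20 (little-endian) → word 0x2075ea87
cnt [0+:18] = (word>>0) & 0x3ffff = 125575
lvl [18+:9] = (word>>18) & 0x1ff = 29  ←
id [27+:4] = (word>>27) & 0xf = 4
err [31+:1] = (word>>31) & 0x1 = 0
lvl signed 9b, MSB=0: value = 29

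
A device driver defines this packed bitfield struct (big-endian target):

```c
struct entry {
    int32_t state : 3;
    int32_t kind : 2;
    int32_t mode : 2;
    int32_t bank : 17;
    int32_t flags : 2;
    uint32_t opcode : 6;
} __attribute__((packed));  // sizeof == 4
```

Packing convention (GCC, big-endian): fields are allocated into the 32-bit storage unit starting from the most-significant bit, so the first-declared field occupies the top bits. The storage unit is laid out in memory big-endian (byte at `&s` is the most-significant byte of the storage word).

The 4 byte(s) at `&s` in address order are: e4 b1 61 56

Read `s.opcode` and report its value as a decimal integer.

22

[0]=0xe4 [1]=0xb1 [2]=0x61 [3]=0x56 (big-endian) → word 0xe4b16156
state [29+:3] = (word>>29) & 0x7 = 7
kind [27+:2] = (word>>27) & 0x3 = 0
mode [25+:2] = (word>>25) & 0x3 = 2
bank [8+:17] = (word>>8) & 0x1ffff = 45409
flags [6+:2] = (word>>6) & 0x3 = 1
opcode [0+:6] = (word>>0) & 0x3f = 22  ←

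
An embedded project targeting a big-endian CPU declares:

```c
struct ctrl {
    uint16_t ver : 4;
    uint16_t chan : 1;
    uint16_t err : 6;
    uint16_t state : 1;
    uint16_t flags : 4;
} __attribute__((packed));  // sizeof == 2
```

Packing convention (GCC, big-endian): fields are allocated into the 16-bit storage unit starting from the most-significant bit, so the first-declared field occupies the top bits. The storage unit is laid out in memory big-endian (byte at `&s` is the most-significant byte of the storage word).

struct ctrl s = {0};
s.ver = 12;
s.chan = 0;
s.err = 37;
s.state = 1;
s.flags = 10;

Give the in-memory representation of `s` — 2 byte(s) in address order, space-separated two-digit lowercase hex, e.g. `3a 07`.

ver:4 = 12 → 0xc << 12 → word 0xc000
chan:1 = 0 → 0x0 << 11 → word 0xc000
err:6 = 37 → 0x25 << 5 → word 0xc4a0
state:1 = 1 → 0x1 << 4 → word 0xc4b0
flags:4 = 10 → 0xa << 0 → word 0xc4ba
word = 0xc4ba → big-endian bytes:
  [0]=0xc4  [1]=0xba

c4 ba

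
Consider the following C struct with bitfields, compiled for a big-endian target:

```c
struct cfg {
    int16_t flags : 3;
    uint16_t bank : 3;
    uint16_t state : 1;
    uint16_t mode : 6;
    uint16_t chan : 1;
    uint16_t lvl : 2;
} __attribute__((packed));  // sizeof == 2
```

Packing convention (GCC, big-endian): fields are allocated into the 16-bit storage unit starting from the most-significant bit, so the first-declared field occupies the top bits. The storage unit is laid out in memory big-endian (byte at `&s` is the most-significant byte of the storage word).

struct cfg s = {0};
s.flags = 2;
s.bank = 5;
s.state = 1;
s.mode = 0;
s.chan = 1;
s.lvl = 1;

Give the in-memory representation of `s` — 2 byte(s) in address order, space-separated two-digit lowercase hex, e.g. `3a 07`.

flags (3b) val=2 bits=0x2 at bit 13: 0x4000
bank (3b) val=5 bits=0x5 at bit 10: 0x5400
state (1b) val=1 bits=0x1 at bit 9: 0x5600
mode (6b) val=0 bits=0x0 at bit 3: 0x5600
chan (1b) val=1 bits=0x1 at bit 2: 0x5604
lvl (2b) val=1 bits=0x1 at bit 0: 0x5605
word = 0x5605 → big-endian bytes:
  [0]=0x56  [1]=0x05

56 05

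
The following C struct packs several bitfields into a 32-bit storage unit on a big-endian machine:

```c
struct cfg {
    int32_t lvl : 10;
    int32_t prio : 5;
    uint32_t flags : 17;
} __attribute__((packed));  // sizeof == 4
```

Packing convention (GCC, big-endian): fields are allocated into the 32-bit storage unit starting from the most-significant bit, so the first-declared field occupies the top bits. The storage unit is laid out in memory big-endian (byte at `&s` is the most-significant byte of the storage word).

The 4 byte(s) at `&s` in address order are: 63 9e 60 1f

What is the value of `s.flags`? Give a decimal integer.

[0]=0x63 [1]=0x9e [2]=0x60 [3]=0x1f (big-endian) → word 0x639e601f
lvl [22+:10] = (word>>22) & 0x3ff = 398
prio [17+:5] = (word>>17) & 0x1f = 15
flags [0+:17] = (word>>0) & 0x1ffff = 24607  ←

24607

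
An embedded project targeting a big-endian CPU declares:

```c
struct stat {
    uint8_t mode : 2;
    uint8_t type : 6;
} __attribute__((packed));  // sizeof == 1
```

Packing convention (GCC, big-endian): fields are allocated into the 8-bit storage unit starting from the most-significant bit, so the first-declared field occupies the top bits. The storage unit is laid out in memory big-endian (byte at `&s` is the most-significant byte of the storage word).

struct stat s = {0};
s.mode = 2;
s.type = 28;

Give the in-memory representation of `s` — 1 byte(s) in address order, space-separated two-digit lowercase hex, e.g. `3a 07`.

9c

mode:2 = 2 → 0x2 << 6 → word 0x80
type:6 = 28 → 0x1c << 0 → word 0x9c
word = 0x9c → big-endian bytes:
  [0]=0x9c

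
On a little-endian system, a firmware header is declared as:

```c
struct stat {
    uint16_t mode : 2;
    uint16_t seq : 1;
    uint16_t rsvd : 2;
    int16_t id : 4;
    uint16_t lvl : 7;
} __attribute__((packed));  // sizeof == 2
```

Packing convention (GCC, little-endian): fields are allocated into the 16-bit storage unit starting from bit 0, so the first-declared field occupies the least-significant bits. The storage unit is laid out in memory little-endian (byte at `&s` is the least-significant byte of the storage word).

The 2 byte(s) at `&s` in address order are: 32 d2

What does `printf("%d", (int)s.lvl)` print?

[0]=0x32 [1]=0xd2 (little-endian) → word 0xd232
mode:2 @ bit 0 → (0xd232>>0)&0x3 = 0x2
seq:1 @ bit 2 → (0xd232>>2)&0x1 = 0x0
rsvd:2 @ bit 3 → (0xd232>>3)&0x3 = 0x2
id:4 @ bit 5 → (0xd232>>5)&0xf = 0x1
lvl:7 @ bit 9 → (0xd232>>9)&0x7f = 0x69  ←

105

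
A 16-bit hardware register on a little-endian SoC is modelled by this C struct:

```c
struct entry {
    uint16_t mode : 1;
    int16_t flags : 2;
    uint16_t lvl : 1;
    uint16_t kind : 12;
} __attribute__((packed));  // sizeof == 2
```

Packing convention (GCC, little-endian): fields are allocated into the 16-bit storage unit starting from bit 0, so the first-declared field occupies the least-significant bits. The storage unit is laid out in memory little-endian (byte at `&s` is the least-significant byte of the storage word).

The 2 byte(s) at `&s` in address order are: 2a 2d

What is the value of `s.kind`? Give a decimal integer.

[0]=0x2a [1]=0x2d (little-endian) → word 0x2d2a
mode:1 @ bit 0 → (0x2d2a>>0)&0x1 = 0x0
flags:2 @ bit 1 → (0x2d2a>>1)&0x3 = 0x1
lvl:1 @ bit 3 → (0x2d2a>>3)&0x1 = 0x1
kind:12 @ bit 4 → (0x2d2a>>4)&0xfff = 0x2d2  ←

722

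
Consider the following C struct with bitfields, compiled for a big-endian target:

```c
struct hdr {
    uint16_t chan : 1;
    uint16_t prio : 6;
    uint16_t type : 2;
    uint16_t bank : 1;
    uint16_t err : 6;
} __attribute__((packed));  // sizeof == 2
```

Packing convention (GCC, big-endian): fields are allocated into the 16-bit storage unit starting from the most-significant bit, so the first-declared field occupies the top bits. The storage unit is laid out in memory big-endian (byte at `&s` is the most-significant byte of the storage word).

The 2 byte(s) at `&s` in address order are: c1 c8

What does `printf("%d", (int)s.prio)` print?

[0]=0xc1 [1]=0xc8 (big-endian) → word 0xc1c8
chan [15+:1] = (word>>15) & 0x1 = 1
prio [9+:6] = (word>>9) & 0x3f = 32  ←
type [7+:2] = (word>>7) & 0x3 = 3
bank [6+:1] = (word>>6) & 0x1 = 1
err [0+:6] = (word>>0) & 0x3f = 8

32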